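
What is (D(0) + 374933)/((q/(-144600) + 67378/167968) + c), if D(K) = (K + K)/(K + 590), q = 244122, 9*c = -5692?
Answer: -1707457029829200/2886034083443 ≈ -591.63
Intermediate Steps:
c = -5692/9 (c = (⅑)*(-5692) = -5692/9 ≈ -632.44)
D(K) = 2*K/(590 + K) (D(K) = (2*K)/(590 + K) = 2*K/(590 + K))
(D(0) + 374933)/((q/(-144600) + 67378/167968) + c) = (2*0/(590 + 0) + 374933)/((244122/(-144600) + 67378/167968) - 5692/9) = (2*0/590 + 374933)/((244122*(-1/144600) + 67378*(1/167968)) - 5692/9) = (2*0*(1/590) + 374933)/((-40687/24100 + 33689/83984) - 5692/9) = (0 + 374933)/(-651288027/506003600 - 5692/9) = 374933/(-2886034083443/4554032400) = 374933*(-4554032400/2886034083443) = -1707457029829200/2886034083443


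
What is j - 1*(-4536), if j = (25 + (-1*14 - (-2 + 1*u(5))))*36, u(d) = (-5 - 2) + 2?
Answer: 5184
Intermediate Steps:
u(d) = -5 (u(d) = -7 + 2 = -5)
j = 648 (j = (25 + (-1*14 - (-2 + 1*(-5))))*36 = (25 + (-14 - (-2 - 5)))*36 = (25 + (-14 - 1*(-7)))*36 = (25 + (-14 + 7))*36 = (25 - 7)*36 = 18*36 = 648)
j - 1*(-4536) = 648 - 1*(-4536) = 648 + 4536 = 5184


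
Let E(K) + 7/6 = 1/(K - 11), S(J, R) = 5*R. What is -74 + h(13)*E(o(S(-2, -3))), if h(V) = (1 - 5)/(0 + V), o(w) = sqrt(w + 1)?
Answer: -129196/1755 + 4*I*sqrt(14)/1755 ≈ -73.616 + 0.008528*I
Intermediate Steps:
o(w) = sqrt(1 + w)
h(V) = -4/V
E(K) = -7/6 + 1/(-11 + K) (E(K) = -7/6 + 1/(K - 11) = -7/6 + 1/(-11 + K))
-74 + h(13)*E(o(S(-2, -3))) = -74 + (-4/13)*((83 - 7*sqrt(1 + 5*(-3)))/(6*(-11 + sqrt(1 + 5*(-3))))) = -74 + (-4*1/13)*((83 - 7*sqrt(1 - 15))/(6*(-11 + sqrt(1 - 15)))) = -74 - 2*(83 - 7*I*sqrt(14))/(39*(-11 + sqrt(-14))) = -74 - 2*(83 - 7*I*sqrt(14))/(39*(-11 + I*sqrt(14)))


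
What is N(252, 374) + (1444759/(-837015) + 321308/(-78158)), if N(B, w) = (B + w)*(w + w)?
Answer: 15316064976913109/32709709185 ≈ 4.6824e+5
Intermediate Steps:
N(B, w) = 2*w*(B + w) (N(B, w) = (B + w)*(2*w) = 2*w*(B + w))
N(252, 374) + (1444759/(-837015) + 321308/(-78158)) = 2*374*(252 + 374) + (1444759/(-837015) + 321308/(-78158)) = 2*374*626 + (1444759*(-1/837015) + 321308*(-1/78158)) = 468248 + (-1444759/837015 - 160654/39079) = 468248 - 190929544771/32709709185 = 15316064976913109/32709709185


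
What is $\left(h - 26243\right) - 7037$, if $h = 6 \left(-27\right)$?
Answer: $-33442$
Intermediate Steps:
$h = -162$
$\left(h - 26243\right) - 7037 = \left(-162 - 26243\right) - 7037 = -26405 - 7037 = -33442$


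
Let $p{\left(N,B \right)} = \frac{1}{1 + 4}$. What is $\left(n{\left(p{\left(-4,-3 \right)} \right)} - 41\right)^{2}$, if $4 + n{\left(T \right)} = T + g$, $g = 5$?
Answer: $\frac{39601}{25} \approx 1584.0$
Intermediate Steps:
$p{\left(N,B \right)} = \frac{1}{5}$
$n{\left(T \right)} = 1 + T$ ($n{\left(T \right)} = -4 + \left(T + 5\right) = -4 + \left(5 + T\right) = 1 + T$)
$\left(n{\left(p{\left(-4,-3 \right)} \right)} - 41\right)^{2} = \left(\left(1 + \frac{1}{5}\right) - 41\right)^{2} = \left(\frac{6}{5} - 41\right)^{2} = \left(- \frac{199}{5}\right)^{2} = \frac{39601}{25}$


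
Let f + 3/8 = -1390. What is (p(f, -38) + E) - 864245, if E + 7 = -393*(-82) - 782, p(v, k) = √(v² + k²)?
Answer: -832808 + √123813545/8 ≈ -8.3142e+5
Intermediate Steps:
f = -11123/8 (f = -3/8 - 1390 = -11123/8 ≈ -1390.4)
p(v, k) = √(k² + v²)
E = 31437 (E = -7 + (-393*(-82) - 782) = -7 + (32226 - 782) = -7 + 31444 = 31437)
(p(f, -38) + E) - 864245 = (√((-38)² + (-11123/8)²) + 31437) - 864245 = (√(1444 + 123721129/64) + 31437) - 864245 = (√(123813545/64) + 31437) - 864245 = (√123813545/8 + 31437) - 864245 = (31437 + √123813545/8) - 864245 = -832808 + √123813545/8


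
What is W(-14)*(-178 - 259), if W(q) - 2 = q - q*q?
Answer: 90896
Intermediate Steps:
W(q) = 2 + q - q² (W(q) = 2 + (q - q*q) = 2 + (q - q²) = 2 + q - q²)
W(-14)*(-178 - 259) = (2 - 14 - 1*(-14)²)*(-178 - 259) = (2 - 14 - 1*196)*(-437) = (2 - 14 - 196)*(-437) = -208*(-437) = 90896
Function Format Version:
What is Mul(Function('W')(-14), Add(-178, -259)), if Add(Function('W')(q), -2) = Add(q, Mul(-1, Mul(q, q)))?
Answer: 90896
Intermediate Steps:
Function('W')(q) = Add(2, q, Mul(-1, Pow(q, 2))) (Function('W')(q) = Add(2, Add(q, Mul(-1, Mul(q, q)))) = Add(2, Add(q, Mul(-1, Pow(q, 2)))) = Add(2, q, Mul(-1, Pow(q, 2))))
Mul(Function('W')(-14), Add(-178, -259)) = Mul(Add(2, -14, Mul(-1, Pow(-14, 2))), Add(-178, -259)) = Mul(Add(2, -14, Mul(-1, 196)), -437) = Mul(Add(2, -14, -196), -437) = Mul(-208, -437) = 90896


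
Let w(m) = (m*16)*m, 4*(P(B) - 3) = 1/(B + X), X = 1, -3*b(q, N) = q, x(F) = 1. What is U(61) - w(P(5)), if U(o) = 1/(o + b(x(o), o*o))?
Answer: -484885/3276 ≈ -148.01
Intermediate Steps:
b(q, N) = -q/3
P(B) = 3 + 1/(4*(1 + B)) (P(B) = 3 + 1/(4*(B + 1)) = 3 + 1/(4*(1 + B)))
U(o) = 1/(-1/3 + o) (U(o) = 1/(o - 1/3*1) = 1/(o - 1/3) = 1/(-1/3 + o))
w(m) = 16*m**2 (w(m) = (16*m)*m = 16*m**2)
U(61) - w(P(5)) = 3/(-1 + 3*61) - 16*((13 + 12*5)/(4*(1 + 5)))**2 = 3/(-1 + 183) - 16*((1/4)*(13 + 60)/6)**2 = 3/182 - 16*((1/4)*(1/6)*73)**2 = 3*(1/182) - 16*(73/24)**2 = 3/182 - 16*5329/576 = 3/182 - 1*5329/36 = 3/182 - 5329/36 = -484885/3276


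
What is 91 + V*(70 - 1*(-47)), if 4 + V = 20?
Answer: 1963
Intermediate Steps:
V = 16 (V = -4 + 20 = 16)
91 + V*(70 - 1*(-47)) = 91 + 16*(70 - 1*(-47)) = 91 + 16*(70 + 47) = 91 + 16*117 = 91 + 1872 = 1963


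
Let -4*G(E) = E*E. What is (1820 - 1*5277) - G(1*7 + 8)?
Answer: -13603/4 ≈ -3400.8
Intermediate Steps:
G(E) = -E²/4 (G(E) = -E*E/4 = -E²/4)
(1820 - 1*5277) - G(1*7 + 8) = (1820 - 1*5277) - (-1)*(1*7 + 8)²/4 = (1820 - 5277) - (-1)*(7 + 8)²/4 = -3457 - (-1)*15²/4 = -3457 - (-1)*225/4 = -3457 - 1*(-225/4) = -3457 + 225/4 = -13603/4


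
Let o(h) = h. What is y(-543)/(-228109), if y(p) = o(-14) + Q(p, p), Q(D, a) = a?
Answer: 557/228109 ≈ 0.0024418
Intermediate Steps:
y(p) = -14 + p
y(-543)/(-228109) = (-14 - 543)/(-228109) = -557*(-1/228109) = 557/228109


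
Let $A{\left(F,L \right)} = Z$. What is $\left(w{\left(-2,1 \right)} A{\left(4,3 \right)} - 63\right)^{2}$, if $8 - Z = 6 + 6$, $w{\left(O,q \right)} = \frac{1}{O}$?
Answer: $3721$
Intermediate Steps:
$Z = -4$ ($Z = 8 - \left(6 + 6\right) = 8 - 12 = -4$)
$A{\left(F,L \right)} = -4$
$\left(w{\left(-2,1 \right)} A{\left(4,3 \right)} - 63\right)^{2} = \left(\frac{1}{-2} \left(-4\right) - 63\right)^{2} = \left(\left(- \frac{1}{2}\right) \left(-4\right) - 63\right)^{2} = \left(2 - 63\right)^{2} = \left(-61\right)^{2} = 3721$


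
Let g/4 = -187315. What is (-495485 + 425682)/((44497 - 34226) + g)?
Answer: 69803/738989 ≈ 0.094457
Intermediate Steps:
g = -749260 (g = 4*(-187315) = -749260)
(-495485 + 425682)/((44497 - 34226) + g) = (-495485 + 425682)/((44497 - 34226) - 749260) = -69803/(10271 - 749260) = -69803/(-738989) = -69803*(-1/738989) = 69803/738989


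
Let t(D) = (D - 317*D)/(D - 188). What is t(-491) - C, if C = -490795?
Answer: 333094649/679 ≈ 4.9057e+5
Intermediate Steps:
t(D) = -316*D/(-188 + D) (t(D) = (-316*D)/(-188 + D) = -316*D/(-188 + D))
t(-491) - C = -316*(-491)/(-188 - 491) - 1*(-490795) = -316*(-491)/(-679) + 490795 = -316*(-491)*(-1/679) + 490795 = -155156/679 + 490795 = 333094649/679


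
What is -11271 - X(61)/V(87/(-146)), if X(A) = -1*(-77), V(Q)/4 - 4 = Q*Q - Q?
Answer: -1189895318/105535 ≈ -11275.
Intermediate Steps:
V(Q) = 16 - 4*Q + 4*Q² (V(Q) = 16 + 4*(Q*Q - Q) = 16 + 4*(Q² - Q) = 16 + (-4*Q + 4*Q²) = 16 - 4*Q + 4*Q²)
X(A) = 77
-11271 - X(61)/V(87/(-146)) = -11271 - 77/(16 - 348/(-146) + 4*(87/(-146))²) = -11271 - 77/(16 - 348*(-1)/146 + 4*(87*(-1/146))²) = -11271 - 77/(16 - 4*(-87/146) + 4*(-87/146)²) = -11271 - 77/(16 + 174/73 + 4*(7569/21316)) = -11271 - 77/(16 + 174/73 + 7569/5329) = -11271 - 77/105535/5329 = -11271 - 77*5329/105535 = -11271 - 1*410333/105535 = -11271 - 410333/105535 = -1189895318/105535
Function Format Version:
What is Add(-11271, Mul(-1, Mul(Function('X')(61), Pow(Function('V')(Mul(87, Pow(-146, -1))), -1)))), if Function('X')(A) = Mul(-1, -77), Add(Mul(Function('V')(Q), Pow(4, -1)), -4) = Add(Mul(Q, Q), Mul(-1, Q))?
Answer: Rational(-1189895318, 105535) ≈ -11275.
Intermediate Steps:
Function('V')(Q) = Add(16, Mul(-4, Q), Mul(4, Pow(Q, 2))) (Function('V')(Q) = Add(16, Mul(4, Add(Mul(Q, Q), Mul(-1, Q)))) = Add(16, Mul(4, Add(Pow(Q, 2), Mul(-1, Q)))) = Add(16, Add(Mul(-4, Q), Mul(4, Pow(Q, 2)))) = Add(16, Mul(-4, Q), Mul(4, Pow(Q, 2))))
Function('X')(A) = 77
Add(-11271, Mul(-1, Mul(Function('X')(61), Pow(Function('V')(Mul(87, Pow(-146, -1))), -1)))) = Add(-11271, Mul(-1, Mul(77, Pow(Add(16, Mul(-4, Mul(87, Pow(-146, -1))), Mul(4, Pow(Mul(87, Pow(-146, -1)), 2))), -1)))) = Add(-11271, Mul(-1, Mul(77, Pow(Add(16, Mul(-4, Mul(87, Rational(-1, 146))), Mul(4, Pow(Mul(87, Rational(-1, 146)), 2))), -1)))) = Add(-11271, Mul(-1, Mul(77, Pow(Add(16, Mul(-4, Rational(-87, 146)), Mul(4, Pow(Rational(-87, 146), 2))), -1)))) = Add(-11271, Mul(-1, Mul(77, Pow(Add(16, Rational(174, 73), Mul(4, Rational(7569, 21316))), -1)))) = Add(-11271, Mul(-1, Mul(77, Pow(Add(16, Rational(174, 73), Rational(7569, 5329)), -1)))) = Add(-11271, Mul(-1, Mul(77, Pow(Rational(105535, 5329), -1)))) = Add(-11271, Mul(-1, Mul(77, Rational(5329, 105535)))) = Add(-11271, Mul(-1, Rational(410333, 105535))) = Add(-11271, Rational(-410333, 105535)) = Rational(-1189895318, 105535)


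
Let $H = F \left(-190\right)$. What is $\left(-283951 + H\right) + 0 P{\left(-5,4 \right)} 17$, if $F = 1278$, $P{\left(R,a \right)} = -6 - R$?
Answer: $-526771$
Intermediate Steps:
$H = -242820$ ($H = 1278 \left(-190\right) = -242820$)
$\left(-283951 + H\right) + 0 P{\left(-5,4 \right)} 17 = \left(-283951 - 242820\right) + 0 \left(-6 - -5\right) 17 = -526771 + 0 \left(-6 + 5\right) 17 = -526771 + 0 \left(-1\right) 17 = -526771 + 0 \cdot 17 = -526771 + 0 = -526771$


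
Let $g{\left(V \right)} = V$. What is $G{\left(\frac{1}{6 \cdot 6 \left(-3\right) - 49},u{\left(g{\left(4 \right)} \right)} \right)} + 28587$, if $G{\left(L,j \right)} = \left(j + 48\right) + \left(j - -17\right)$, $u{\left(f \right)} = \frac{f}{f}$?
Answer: $28654$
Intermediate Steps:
$u{\left(f \right)} = 1$
$G{\left(L,j \right)} = 65 + 2 j$ ($G{\left(L,j \right)} = \left(48 + j\right) + \left(j + 17\right) = \left(48 + j\right) + \left(17 + j\right) = 65 + 2 j$)
$G{\left(\frac{1}{6 \cdot 6 \left(-3\right) - 49},u{\left(g{\left(4 \right)} \right)} \right)} + 28587 = \left(65 + 2 \cdot 1\right) + 28587 = \left(65 + 2\right) + 28587 = 67 + 28587 = 28654$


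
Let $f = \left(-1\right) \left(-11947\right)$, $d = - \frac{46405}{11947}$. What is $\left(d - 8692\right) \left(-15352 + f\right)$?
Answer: $\frac{353744527245}{11947} \approx 2.9609 \cdot 10^{7}$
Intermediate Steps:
$d = - \frac{46405}{11947}$ ($d = \left(-46405\right) \frac{1}{11947} = - \frac{46405}{11947} \approx -3.8842$)
$f = 11947$
$\left(d - 8692\right) \left(-15352 + f\right) = \left(- \frac{46405}{11947} - 8692\right) \left(-15352 + 11947\right) = \left(- \frac{103889729}{11947}\right) \left(-3405\right) = \frac{353744527245}{11947}$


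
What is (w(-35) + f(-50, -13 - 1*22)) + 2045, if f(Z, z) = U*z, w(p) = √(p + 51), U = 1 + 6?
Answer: 1804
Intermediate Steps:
U = 7
w(p) = √(51 + p)
f(Z, z) = 7*z
(w(-35) + f(-50, -13 - 1*22)) + 2045 = (√(51 - 35) + 7*(-13 - 1*22)) + 2045 = (√16 + 7*(-13 - 22)) + 2045 = (4 + 7*(-35)) + 2045 = (4 - 245) + 2045 = -241 + 2045 = 1804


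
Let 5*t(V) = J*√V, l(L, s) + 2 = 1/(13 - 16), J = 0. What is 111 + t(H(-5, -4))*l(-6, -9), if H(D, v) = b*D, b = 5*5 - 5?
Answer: 111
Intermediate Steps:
l(L, s) = -7/3 (l(L, s) = -2 + 1/(13 - 16) = -2 + 1/(-3) = -2 - ⅓ = -7/3)
b = 20 (b = 25 - 5 = 20)
H(D, v) = 20*D
t(V) = 0 (t(V) = (0*√V)/5 = (⅕)*0 = 0)
111 + t(H(-5, -4))*l(-6, -9) = 111 + 0*(-7/3) = 111 + 0 = 111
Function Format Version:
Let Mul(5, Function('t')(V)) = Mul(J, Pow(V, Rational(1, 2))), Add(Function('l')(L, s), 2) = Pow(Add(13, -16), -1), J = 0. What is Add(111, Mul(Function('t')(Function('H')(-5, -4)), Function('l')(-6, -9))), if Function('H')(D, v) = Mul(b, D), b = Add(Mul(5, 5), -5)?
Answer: 111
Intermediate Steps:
Function('l')(L, s) = Rational(-7, 3) (Function('l')(L, s) = Add(-2, Pow(Add(13, -16), -1)) = Add(-2, Pow(-3, -1)) = Add(-2, Rational(-1, 3)) = Rational(-7, 3))
b = 20 (b = Add(25, -5) = 20)
Function('H')(D, v) = Mul(20, D)
Function('t')(V) = 0 (Function('t')(V) = Mul(Rational(1, 5), Mul(0, Pow(V, Rational(1, 2)))) = Mul(Rational(1, 5), 0) = 0)
Add(111, Mul(Function('t')(Function('H')(-5, -4)), Function('l')(-6, -9))) = Add(111, Mul(0, Rational(-7, 3))) = Add(111, 0) = 111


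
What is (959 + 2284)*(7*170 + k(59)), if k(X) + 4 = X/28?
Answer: 107884881/28 ≈ 3.8530e+6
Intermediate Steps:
k(X) = -4 + X/28
(959 + 2284)*(7*170 + k(59)) = (959 + 2284)*(7*170 + (-4 + (1/28)*59)) = 3243*(1190 + (-4 + 59/28)) = 3243*(1190 - 53/28) = 3243*(33267/28) = 107884881/28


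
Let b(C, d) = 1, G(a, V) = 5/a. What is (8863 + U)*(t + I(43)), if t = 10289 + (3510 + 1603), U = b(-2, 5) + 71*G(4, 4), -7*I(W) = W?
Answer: 3859387281/28 ≈ 1.3784e+8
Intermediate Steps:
I(W) = -W/7
U = 359/4 (U = 1 + 71*(5/4) = 1 + 355/4 = 359/4 ≈ 89.750)
t = 15402 (t = 10289 + 5113 = 15402)
(8863 + U)*(t + I(43)) = (8863 + 359/4)*(15402 - ⅐*43) = 35811*(15402 - 43/7)/4 = (35811/4)*(107771/7) = 3859387281/28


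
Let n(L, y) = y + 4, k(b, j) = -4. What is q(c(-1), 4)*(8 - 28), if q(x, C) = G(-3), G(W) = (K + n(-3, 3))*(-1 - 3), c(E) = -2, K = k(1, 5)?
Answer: 240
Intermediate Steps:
K = -4
n(L, y) = 4 + y
G(W) = -12 (G(W) = (-4 + (4 + 3))*(-1 - 3) = (-4 + 7)*(-4) = 3*(-4) = -12)
q(x, C) = -12
q(c(-1), 4)*(8 - 28) = -12*(8 - 28) = -12*(-20) = 240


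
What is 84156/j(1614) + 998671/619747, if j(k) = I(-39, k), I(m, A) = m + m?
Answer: -8679588699/8056711 ≈ -1077.3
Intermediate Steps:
I(m, A) = 2*m
j(k) = -78 (j(k) = 2*(-39) = -78)
84156/j(1614) + 998671/619747 = 84156/(-78) + 998671/619747 = 84156*(-1/78) + 998671*(1/619747) = -14026/13 + 998671/619747 = -8679588699/8056711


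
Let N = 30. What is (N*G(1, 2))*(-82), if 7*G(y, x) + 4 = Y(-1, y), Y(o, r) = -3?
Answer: 2460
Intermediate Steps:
G(y, x) = -1 (G(y, x) = -4/7 + (⅐)*(-3) = -4/7 - 3/7 = -1)
(N*G(1, 2))*(-82) = (30*(-1))*(-82) = -30*(-82) = 2460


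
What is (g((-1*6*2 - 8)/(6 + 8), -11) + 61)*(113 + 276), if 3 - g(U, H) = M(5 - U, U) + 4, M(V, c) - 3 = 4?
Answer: 20617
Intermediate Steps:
M(V, c) = 7 (M(V, c) = 3 + 4 = 7)
g(U, H) = -8 (g(U, H) = 3 - (7 + 4) = 3 - 1*11 = 3 - 11 = -8)
(g((-1*6*2 - 8)/(6 + 8), -11) + 61)*(113 + 276) = (-8 + 61)*(113 + 276) = 53*389 = 20617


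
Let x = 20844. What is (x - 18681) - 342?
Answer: 1821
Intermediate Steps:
(x - 18681) - 342 = (20844 - 18681) - 342 = 2163 - 342 = 1821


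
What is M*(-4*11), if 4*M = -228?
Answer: 2508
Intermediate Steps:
M = -57 (M = (¼)*(-228) = -57)
M*(-4*11) = -(-228)*11 = -57*(-44) = 2508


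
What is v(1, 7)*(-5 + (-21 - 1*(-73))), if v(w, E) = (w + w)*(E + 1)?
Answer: 752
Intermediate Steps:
v(w, E) = 2*w*(1 + E) (v(w, E) = (2*w)*(1 + E) = 2*w*(1 + E))
v(1, 7)*(-5 + (-21 - 1*(-73))) = (2*1*(1 + 7))*(-5 + (-21 - 1*(-73))) = (2*1*8)*(-5 + (-21 + 73)) = 16*(-5 + 52) = 16*47 = 752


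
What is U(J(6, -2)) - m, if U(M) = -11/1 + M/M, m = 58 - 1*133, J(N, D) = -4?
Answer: 65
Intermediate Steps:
m = -75 (m = 58 - 133 = -75)
U(M) = -10 (U(M) = -11*1 + 1 = -11 + 1 = -10)
U(J(6, -2)) - m = -10 - 1*(-75) = -10 + 75 = 65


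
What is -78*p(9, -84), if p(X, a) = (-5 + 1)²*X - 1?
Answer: -11154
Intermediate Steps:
p(X, a) = -1 + 16*X (p(X, a) = (-4)²*X - 1 = 16*X - 1 = -1 + 16*X)
-78*p(9, -84) = -78*(-1 + 16*9) = -78*(-1 + 144) = -78*143 = -11154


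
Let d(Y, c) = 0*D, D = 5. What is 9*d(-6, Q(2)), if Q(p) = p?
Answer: 0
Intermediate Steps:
d(Y, c) = 0 (d(Y, c) = 0*5 = 0)
9*d(-6, Q(2)) = 9*0 = 0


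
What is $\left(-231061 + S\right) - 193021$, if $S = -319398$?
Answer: $-743480$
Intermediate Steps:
$\left(-231061 + S\right) - 193021 = \left(-231061 - 319398\right) - 193021 = -550459 - 193021 = -743480$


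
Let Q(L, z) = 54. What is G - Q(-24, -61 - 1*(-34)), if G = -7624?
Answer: -7678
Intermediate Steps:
G - Q(-24, -61 - 1*(-34)) = -7624 - 1*54 = -7624 - 54 = -7678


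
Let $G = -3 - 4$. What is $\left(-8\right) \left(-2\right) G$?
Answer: $-112$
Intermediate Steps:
$G = -7$
$\left(-8\right) \left(-2\right) G = \left(-8\right) \left(-2\right) \left(-7\right) = 16 \left(-7\right) = -112$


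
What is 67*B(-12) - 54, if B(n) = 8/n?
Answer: -296/3 ≈ -98.667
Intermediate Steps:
67*B(-12) - 54 = 67*(8/(-12)) - 54 = 67*(8*(-1/12)) - 54 = 67*(-⅔) - 54 = -134/3 - 54 = -296/3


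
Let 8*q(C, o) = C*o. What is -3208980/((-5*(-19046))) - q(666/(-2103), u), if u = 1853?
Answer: 1058921217/26702492 ≈ 39.656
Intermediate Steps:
q(C, o) = C*o/8 (q(C, o) = (C*o)/8 = C*o/8)
-3208980/((-5*(-19046))) - q(666/(-2103), u) = -3208980/((-5*(-19046))) - 666/(-2103)*1853/8 = -3208980/95230 - 666*(-1/2103)*1853/8 = -3208980*1/95230 - (-222)*1853/(8*701) = -320898/9523 - 1*(-205683/2804) = -320898/9523 + 205683/2804 = 1058921217/26702492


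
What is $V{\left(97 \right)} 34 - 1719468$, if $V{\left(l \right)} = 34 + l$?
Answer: $-1715014$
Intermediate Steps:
$V{\left(97 \right)} 34 - 1719468 = \left(34 + 97\right) 34 - 1719468 = 131 \cdot 34 - 1719468 = 4454 - 1719468 = -1715014$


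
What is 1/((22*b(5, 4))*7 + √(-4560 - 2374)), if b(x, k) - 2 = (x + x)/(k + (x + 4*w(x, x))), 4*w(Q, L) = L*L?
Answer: 51051/19037981 - 289*I*√6934/38075962 ≈ 0.0026815 - 0.00063203*I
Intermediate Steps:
w(Q, L) = L²/4 (w(Q, L) = (L*L)/4 = L²/4)
b(x, k) = 2 + 2*x/(k + x + x²) (b(x, k) = 2 + (x + x)/(k + (x + 4*(x²/4))) = 2 + (2*x)/(k + (x + x²)) = 2 + (2*x)/(k + x + x²) = 2 + 2*x/(k + x + x²))
1/((22*b(5, 4))*7 + √(-4560 - 2374)) = 1/((22*(2*(4 + 5² + 2*5)/(4 + 5 + 5²)))*7 + √(-4560 - 2374)) = 1/((22*(2*(4 + 25 + 10)/(4 + 5 + 25)))*7 + √(-6934)) = 1/((22*(2*39/34))*7 + I*√6934) = 1/((22*(2*(1/34)*39))*7 + I*√6934) = 1/((22*(39/17))*7 + I*√6934) = 1/((858/17)*7 + I*√6934) = 1/(6006/17 + I*√6934)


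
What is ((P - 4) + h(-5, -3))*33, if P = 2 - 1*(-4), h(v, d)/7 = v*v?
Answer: 5841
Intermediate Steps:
h(v, d) = 7*v² (h(v, d) = 7*(v*v) = 7*v²)
P = 6 (P = 2 + 4 = 6)
((P - 4) + h(-5, -3))*33 = ((6 - 4) + 7*(-5)²)*33 = (2 + 7*25)*33 = (2 + 175)*33 = 177*33 = 5841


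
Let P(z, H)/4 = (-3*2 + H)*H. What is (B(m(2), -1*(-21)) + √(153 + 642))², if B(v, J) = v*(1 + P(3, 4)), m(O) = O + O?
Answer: (-124 + √795)² ≈ 9178.5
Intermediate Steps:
m(O) = 2*O
P(z, H) = 4*H*(-6 + H) (P(z, H) = 4*((-3*2 + H)*H) = 4*((-6 + H)*H) = 4*(H*(-6 + H)) = 4*H*(-6 + H))
B(v, J) = -31*v (B(v, J) = v*(1 + 4*4*(-6 + 4)) = v*(1 + 4*4*(-2)) = v*(1 - 32) = v*(-31) = -31*v)
(B(m(2), -1*(-21)) + √(153 + 642))² = (-62*2 + √(153 + 642))² = (-31*4 + √795)² = (-124 + √795)²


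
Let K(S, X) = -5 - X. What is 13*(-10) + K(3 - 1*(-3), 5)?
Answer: -140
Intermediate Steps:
13*(-10) + K(3 - 1*(-3), 5) = 13*(-10) + (-5 - 1*5) = -130 + (-5 - 5) = -130 - 10 = -140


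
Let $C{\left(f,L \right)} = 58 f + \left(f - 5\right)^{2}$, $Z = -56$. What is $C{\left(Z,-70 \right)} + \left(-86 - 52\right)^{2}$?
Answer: $19517$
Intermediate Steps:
$C{\left(f,L \right)} = \left(-5 + f\right)^{2} + 58 f$ ($C{\left(f,L \right)} = 58 f + \left(-5 + f\right)^{2} = \left(-5 + f\right)^{2} + 58 f$)
$C{\left(Z,-70 \right)} + \left(-86 - 52\right)^{2} = \left(\left(-5 - 56\right)^{2} + 58 \left(-56\right)\right) + \left(-86 - 52\right)^{2} = \left(\left(-61\right)^{2} - 3248\right) + \left(-86 - 52\right)^{2} = \left(3721 - 3248\right) + \left(-138\right)^{2} = 473 + 19044 = 19517$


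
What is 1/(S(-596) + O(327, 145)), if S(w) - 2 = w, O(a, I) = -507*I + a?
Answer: -1/73782 ≈ -1.3553e-5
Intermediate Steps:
O(a, I) = a - 507*I
S(w) = 2 + w
1/(S(-596) + O(327, 145)) = 1/((2 - 596) + (327 - 507*145)) = 1/(-594 + (327 - 73515)) = 1/(-594 - 73188) = 1/(-73782) = -1/73782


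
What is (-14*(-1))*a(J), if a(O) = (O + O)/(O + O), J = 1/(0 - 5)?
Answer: 14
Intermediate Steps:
J = -1/5 (J = 1/(-5) = -1/5 ≈ -0.20000)
a(O) = 1 (a(O) = (2*O)/((2*O)) = (2*O)*(1/(2*O)) = 1)
(-14*(-1))*a(J) = -14*(-1)*1 = 14*1 = 14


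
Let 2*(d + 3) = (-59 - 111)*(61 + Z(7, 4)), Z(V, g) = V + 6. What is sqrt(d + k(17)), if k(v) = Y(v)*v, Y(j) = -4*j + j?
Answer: 2*I*sqrt(1790) ≈ 84.617*I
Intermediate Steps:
Z(V, g) = 6 + V
d = -6293 (d = -3 + ((-59 - 111)*(61 + (6 + 7)))/2 = -3 + (-170*(61 + 13))/2 = -3 + (-170*74)/2 = -3 + (1/2)*(-12580) = -3 - 6290 = -6293)
Y(j) = -3*j
k(v) = -3*v**2 (k(v) = (-3*v)*v = -3*v**2)
sqrt(d + k(17)) = sqrt(-6293 - 3*17**2) = sqrt(-6293 - 3*289) = sqrt(-6293 - 867) = sqrt(-7160) = 2*I*sqrt(1790)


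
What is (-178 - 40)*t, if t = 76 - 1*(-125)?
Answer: -43818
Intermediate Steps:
t = 201 (t = 76 + 125 = 201)
(-178 - 40)*t = (-178 - 40)*201 = -218*201 = -43818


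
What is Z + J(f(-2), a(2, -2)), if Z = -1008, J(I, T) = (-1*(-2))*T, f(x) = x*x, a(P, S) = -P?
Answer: -1012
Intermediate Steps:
f(x) = x²
J(I, T) = 2*T
Z + J(f(-2), a(2, -2)) = -1008 + 2*(-1*2) = -1008 + 2*(-2) = -1008 - 4 = -1012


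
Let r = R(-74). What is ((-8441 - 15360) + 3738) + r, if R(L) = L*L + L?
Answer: -14661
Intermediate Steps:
R(L) = L + L² (R(L) = L² + L = L + L²)
r = 5402 (r = -74*(1 - 74) = -74*(-73) = 5402)
((-8441 - 15360) + 3738) + r = ((-8441 - 15360) + 3738) + 5402 = (-23801 + 3738) + 5402 = -20063 + 5402 = -14661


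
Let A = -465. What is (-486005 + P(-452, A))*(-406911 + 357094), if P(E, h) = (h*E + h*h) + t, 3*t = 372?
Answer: 2962915892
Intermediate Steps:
t = 124 (t = (⅓)*372 = 124)
P(E, h) = 124 + h² + E*h (P(E, h) = (h*E + h*h) + 124 = (E*h + h²) + 124 = (h² + E*h) + 124 = 124 + h² + E*h)
(-486005 + P(-452, A))*(-406911 + 357094) = (-486005 + (124 + (-465)² - 452*(-465)))*(-406911 + 357094) = (-486005 + (124 + 216225 + 210180))*(-49817) = (-486005 + 426529)*(-49817) = -59476*(-49817) = 2962915892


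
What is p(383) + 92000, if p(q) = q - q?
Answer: 92000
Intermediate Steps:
p(q) = 0
p(383) + 92000 = 0 + 92000 = 92000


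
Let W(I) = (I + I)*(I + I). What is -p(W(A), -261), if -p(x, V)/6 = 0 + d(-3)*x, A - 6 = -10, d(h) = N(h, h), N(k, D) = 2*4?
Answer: 3072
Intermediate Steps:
N(k, D) = 8
d(h) = 8
A = -4 (A = 6 - 10 = -4)
W(I) = 4*I² (W(I) = (2*I)*(2*I) = 4*I²)
p(x, V) = -48*x (p(x, V) = -6*(0 + 8*x) = -48*x)
-p(W(A), -261) = -(-48)*4*(-4)² = -(-48)*4*16 = -(-48)*64 = -1*(-3072) = 3072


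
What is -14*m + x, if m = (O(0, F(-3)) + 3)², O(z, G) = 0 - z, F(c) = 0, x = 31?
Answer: -95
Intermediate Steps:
O(z, G) = -z
m = 9 (m = (-1*0 + 3)² = (0 + 3)² = 3² = 9)
-14*m + x = -14*9 + 31 = -126 + 31 = -95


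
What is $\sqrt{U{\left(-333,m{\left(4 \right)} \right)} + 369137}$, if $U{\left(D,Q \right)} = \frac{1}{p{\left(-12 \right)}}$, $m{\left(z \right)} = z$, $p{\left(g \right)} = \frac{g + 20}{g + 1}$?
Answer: $\frac{\sqrt{5906170}}{4} \approx 607.57$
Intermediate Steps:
$p{\left(g \right)} = \frac{20 + g}{1 + g}$
$U{\left(D,Q \right)} = - \frac{11}{8}$ ($U{\left(D,Q \right)} = \frac{1}{\frac{1}{1 - 12} \left(20 - 12\right)} = \frac{1}{\frac{1}{-11} \cdot 8} = \frac{1}{\left(- \frac{1}{11}\right) 8} = \frac{1}{- \frac{8}{11}} = - \frac{11}{8}$)
$\sqrt{U{\left(-333,m{\left(4 \right)} \right)} + 369137} = \sqrt{- \frac{11}{8} + 369137} = \sqrt{\frac{2953085}{8}} = \frac{\sqrt{5906170}}{4}$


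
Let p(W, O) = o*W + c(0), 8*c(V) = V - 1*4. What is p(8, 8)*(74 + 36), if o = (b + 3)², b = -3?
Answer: -55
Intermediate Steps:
o = 0 (o = (-3 + 3)² = 0² = 0)
c(V) = -½ + V/8 (c(V) = (V - 1*4)/8 = (V - 4)/8 = (-4 + V)/8 = -½ + V/8)
p(W, O) = -½ (p(W, O) = 0*W + (-½ + (⅛)*0) = 0 + (-½ + 0) = 0 - ½ = -½)
p(8, 8)*(74 + 36) = -(74 + 36)/2 = -½*110 = -55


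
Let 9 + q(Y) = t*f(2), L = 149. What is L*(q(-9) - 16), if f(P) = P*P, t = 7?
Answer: 447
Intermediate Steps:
f(P) = P²
q(Y) = 19 (q(Y) = -9 + 7*2² = -9 + 7*4 = -9 + 28 = 19)
L*(q(-9) - 16) = 149*(19 - 16) = 149*3 = 447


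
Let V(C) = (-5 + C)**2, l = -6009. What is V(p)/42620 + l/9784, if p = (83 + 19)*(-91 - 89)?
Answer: 164981256491/20849704 ≈ 7912.9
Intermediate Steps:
p = -18360 (p = 102*(-180) = -18360)
V(p)/42620 + l/9784 = (-5 - 18360)**2/42620 - 6009/9784 = (-18365)**2*(1/42620) - 6009*1/9784 = 337273225*(1/42620) - 6009/9784 = 67454645/8524 - 6009/9784 = 164981256491/20849704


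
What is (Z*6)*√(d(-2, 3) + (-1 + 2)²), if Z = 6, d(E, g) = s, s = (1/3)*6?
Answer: 36*√3 ≈ 62.354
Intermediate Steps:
s = 2 (s = (1*(⅓))*6 = (⅓)*6 = 2)
d(E, g) = 2
(Z*6)*√(d(-2, 3) + (-1 + 2)²) = (6*6)*√(2 + (-1 + 2)²) = 36*√(2 + 1²) = 36*√(2 + 1) = 36*√3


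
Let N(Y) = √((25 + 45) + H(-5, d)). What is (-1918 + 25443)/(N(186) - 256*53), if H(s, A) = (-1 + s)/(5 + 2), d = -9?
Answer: -558577600/322158471 - 258775*√7/644316942 ≈ -1.7349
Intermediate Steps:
H(s, A) = -⅐ + s/7 (H(s, A) = (-1 + s)/7 = (-1 + s)*(⅐) = -⅐ + s/7)
N(Y) = 22*√7/7 (N(Y) = √((25 + 45) + (-⅐ + (⅐)*(-5))) = √(70 + (-⅐ - 5/7)) = √(70 - 6/7) = √(484/7) = 22*√7/7)
(-1918 + 25443)/(N(186) - 256*53) = (-1918 + 25443)/(22*√7/7 - 256*53) = 23525/(22*√7/7 - 13568) = 23525/(-13568 + 22*√7/7)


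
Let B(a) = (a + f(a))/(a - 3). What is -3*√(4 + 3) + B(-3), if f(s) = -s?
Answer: -3*√7 ≈ -7.9373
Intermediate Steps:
B(a) = 0 (B(a) = (a - a)/(a - 3) = 0/(-3 + a) = 0)
-3*√(4 + 3) + B(-3) = -3*√(4 + 3) + 0 = -3*√7 + 0 = -3*√7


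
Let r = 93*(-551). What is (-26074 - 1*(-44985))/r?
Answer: -18911/51243 ≈ -0.36905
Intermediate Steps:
r = -51243
(-26074 - 1*(-44985))/r = (-26074 - 1*(-44985))/(-51243) = (-26074 + 44985)*(-1/51243) = 18911*(-1/51243) = -18911/51243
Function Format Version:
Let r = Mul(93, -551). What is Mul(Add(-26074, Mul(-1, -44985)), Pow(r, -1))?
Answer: Rational(-18911, 51243) ≈ -0.36905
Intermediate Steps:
r = -51243
Mul(Add(-26074, Mul(-1, -44985)), Pow(r, -1)) = Mul(Add(-26074, Mul(-1, -44985)), Pow(-51243, -1)) = Mul(Add(-26074, 44985), Rational(-1, 51243)) = Mul(18911, Rational(-1, 51243)) = Rational(-18911, 51243)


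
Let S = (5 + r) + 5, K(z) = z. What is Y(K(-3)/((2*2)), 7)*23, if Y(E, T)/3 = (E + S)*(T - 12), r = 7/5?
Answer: -14697/4 ≈ -3674.3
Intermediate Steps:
r = 7/5 (r = 7*(⅕) = 7/5 ≈ 1.4000)
S = 57/5 (S = (5 + 7/5) + 5 = 32/5 + 5 = 57/5 ≈ 11.400)
Y(E, T) = 3*(-12 + T)*(57/5 + E) (Y(E, T) = 3*((E + 57/5)*(T - 12)) = 3*((57/5 + E)*(-12 + T)) = 3*((-12 + T)*(57/5 + E)) = 3*(-12 + T)*(57/5 + E))
Y(K(-3)/((2*2)), 7)*23 = (-2052/5 - (-108)/(2*2) + (171/5)*7 + 3*(-3/(2*2))*7)*23 = (-2052/5 - (-108)/4 + 1197/5 + 3*(-3/4)*7)*23 = (-2052/5 - (-108)/4 + 1197/5 + 3*(-3*¼)*7)*23 = (-2052/5 - 36*(-¾) + 1197/5 + 3*(-¾)*7)*23 = (-2052/5 + 27 + 1197/5 - 63/4)*23 = -639/4*23 = -14697/4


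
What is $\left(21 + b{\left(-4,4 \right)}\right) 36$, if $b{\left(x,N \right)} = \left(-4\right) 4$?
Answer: $180$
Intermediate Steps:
$b{\left(x,N \right)} = -16$
$\left(21 + b{\left(-4,4 \right)}\right) 36 = \left(21 - 16\right) 36 = 5 \cdot 36 = 180$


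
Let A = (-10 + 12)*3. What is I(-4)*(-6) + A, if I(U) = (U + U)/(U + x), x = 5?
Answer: 54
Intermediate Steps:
A = 6 (A = 2*3 = 6)
I(U) = 2*U/(5 + U) (I(U) = (U + U)/(U + 5) = (2*U)/(5 + U) = 2*U/(5 + U))
I(-4)*(-6) + A = (2*(-4)/(5 - 4))*(-6) + 6 = (2*(-4)/1)*(-6) + 6 = (2*(-4)*1)*(-6) + 6 = -8*(-6) + 6 = 48 + 6 = 54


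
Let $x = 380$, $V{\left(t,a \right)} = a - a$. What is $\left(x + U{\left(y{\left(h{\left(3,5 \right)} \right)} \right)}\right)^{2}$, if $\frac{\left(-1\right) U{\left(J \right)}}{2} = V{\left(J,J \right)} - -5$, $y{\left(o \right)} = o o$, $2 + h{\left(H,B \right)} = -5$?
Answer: $136900$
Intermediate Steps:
$h{\left(H,B \right)} = -7$ ($h{\left(H,B \right)} = -2 - 5 = -7$)
$V{\left(t,a \right)} = 0$
$y{\left(o \right)} = o^{2}$
$U{\left(J \right)} = -10$ ($U{\left(J \right)} = - 2 \left(0 - -5\right) = - 2 \left(0 + 5\right) = \left(-2\right) 5 = -10$)
$\left(x + U{\left(y{\left(h{\left(3,5 \right)} \right)} \right)}\right)^{2} = \left(380 - 10\right)^{2} = 370^{2} = 136900$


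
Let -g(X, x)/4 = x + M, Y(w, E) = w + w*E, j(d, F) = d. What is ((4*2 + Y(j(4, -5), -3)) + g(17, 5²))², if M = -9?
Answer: 4096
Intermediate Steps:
Y(w, E) = w + E*w
g(X, x) = 36 - 4*x (g(X, x) = -4*(x - 9) = -4*(-9 + x) = 36 - 4*x)
((4*2 + Y(j(4, -5), -3)) + g(17, 5²))² = ((4*2 + 4*(1 - 3)) + (36 - 4*5²))² = ((8 + 4*(-2)) + (36 - 4*25))² = ((8 - 8) + (36 - 100))² = (0 - 64)² = (-64)² = 4096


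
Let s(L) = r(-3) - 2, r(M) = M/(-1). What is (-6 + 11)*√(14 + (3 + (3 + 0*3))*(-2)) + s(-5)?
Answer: 1 + 5*√2 ≈ 8.0711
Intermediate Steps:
r(M) = -M (r(M) = M*(-1) = -M)
s(L) = 1 (s(L) = -1*(-3) - 2 = 3 - 2 = 1)
(-6 + 11)*√(14 + (3 + (3 + 0*3))*(-2)) + s(-5) = (-6 + 11)*√(14 + (3 + (3 + 0*3))*(-2)) + 1 = 5*√(14 + (3 + (3 + 0))*(-2)) + 1 = 5*√(14 + (3 + 3)*(-2)) + 1 = 5*√(14 + 6*(-2)) + 1 = 5*√(14 - 12) + 1 = 5*√2 + 1 = 1 + 5*√2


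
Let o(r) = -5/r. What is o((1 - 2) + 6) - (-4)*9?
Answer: 35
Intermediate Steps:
o((1 - 2) + 6) - (-4)*9 = -5/((1 - 2) + 6) - (-4)*9 = -5/(-1 + 6) - 1*(-36) = -5/5 + 36 = -5*⅕ + 36 = -1 + 36 = 35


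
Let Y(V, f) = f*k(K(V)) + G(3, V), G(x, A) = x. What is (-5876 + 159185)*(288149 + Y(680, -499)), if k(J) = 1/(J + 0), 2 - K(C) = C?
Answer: 9983868163165/226 ≈ 4.4176e+10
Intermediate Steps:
K(C) = 2 - C
k(J) = 1/J
Y(V, f) = 3 + f/(2 - V) (Y(V, f) = f/(2 - V) + 3 = 3 + f/(2 - V))
(-5876 + 159185)*(288149 + Y(680, -499)) = (-5876 + 159185)*(288149 + (-6 - 1*(-499) + 3*680)/(-2 + 680)) = 153309*(288149 + (-6 + 499 + 2040)/678) = 153309*(288149 + (1/678)*2533) = 153309*(288149 + 2533/678) = 153309*(195367555/678) = 9983868163165/226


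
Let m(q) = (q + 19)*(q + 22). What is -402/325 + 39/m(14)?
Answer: -154967/128700 ≈ -1.2041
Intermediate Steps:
m(q) = (19 + q)*(22 + q)
-402/325 + 39/m(14) = -402/325 + 39/(418 + 14² + 41*14) = -402*1/325 + 39/(418 + 196 + 574) = -402/325 + 39/1188 = -402/325 + 39*(1/1188) = -402/325 + 13/396 = -154967/128700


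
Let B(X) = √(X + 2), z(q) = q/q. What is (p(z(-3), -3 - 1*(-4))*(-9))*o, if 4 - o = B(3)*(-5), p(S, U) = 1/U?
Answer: -36 - 45*√5 ≈ -136.62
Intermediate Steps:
z(q) = 1
B(X) = √(2 + X)
o = 4 + 5*√5 (o = 4 - √(2 + 3)*(-5) = 4 - √5*(-5) = 4 - (-5)*√5 = 4 + 5*√5 ≈ 15.180)
(p(z(-3), -3 - 1*(-4))*(-9))*o = (-9/(-3 - 1*(-4)))*(4 + 5*√5) = (-9/(-3 + 4))*(4 + 5*√5) = (-9/1)*(4 + 5*√5) = (1*(-9))*(4 + 5*√5) = -9*(4 + 5*√5) = -36 - 45*√5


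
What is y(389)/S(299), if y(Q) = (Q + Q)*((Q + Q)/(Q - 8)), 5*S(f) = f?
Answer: 3026420/113919 ≈ 26.566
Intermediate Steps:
S(f) = f/5
y(Q) = 4*Q²/(-8 + Q) (y(Q) = (2*Q)*((2*Q)/(-8 + Q)) = (2*Q)*(2*Q/(-8 + Q)) = 4*Q²/(-8 + Q))
y(389)/S(299) = (4*389²/(-8 + 389))/(((⅕)*299)) = (4*151321/381)/(299/5) = (4*151321*(1/381))*(5/299) = (605284/381)*(5/299) = 3026420/113919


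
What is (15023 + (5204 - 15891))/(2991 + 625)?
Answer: 271/226 ≈ 1.1991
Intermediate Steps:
(15023 + (5204 - 15891))/(2991 + 625) = (15023 - 10687)/3616 = 4336*(1/3616) = 271/226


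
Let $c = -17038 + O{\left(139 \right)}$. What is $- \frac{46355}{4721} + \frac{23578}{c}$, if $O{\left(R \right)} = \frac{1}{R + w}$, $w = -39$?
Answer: $- \frac{90110776445}{8043635079} \approx -11.203$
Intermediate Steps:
$O{\left(R \right)} = \frac{1}{-39 + R}$ ($O{\left(R \right)} = \frac{1}{R - 39} = \frac{1}{-39 + R}$)
$c = - \frac{1703799}{100}$ ($c = -17038 + \frac{1}{-39 + 139} = -17038 + \frac{1}{100} = - \frac{1703799}{100} \approx -17038.0$)
$- \frac{46355}{4721} + \frac{23578}{c} = - \frac{46355}{4721} + \frac{23578}{- \frac{1703799}{100}} = \left(-46355\right) \frac{1}{4721} + 23578 \left(- \frac{100}{1703799}\right) = - \frac{46355}{4721} - \frac{2357800}{1703799} = - \frac{90110776445}{8043635079}$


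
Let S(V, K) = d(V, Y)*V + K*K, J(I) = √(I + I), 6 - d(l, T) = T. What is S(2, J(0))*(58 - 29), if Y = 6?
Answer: 0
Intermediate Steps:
d(l, T) = 6 - T
J(I) = √2*√I (J(I) = √(2*I) = √2*√I)
S(V, K) = K² (S(V, K) = (6 - 1*6)*V + K*K = (6 - 6)*V + K² = 0*V + K² = 0 + K² = K²)
S(2, J(0))*(58 - 29) = (√2*√0)²*(58 - 29) = (√2*0)²*29 = 0²*29 = 0*29 = 0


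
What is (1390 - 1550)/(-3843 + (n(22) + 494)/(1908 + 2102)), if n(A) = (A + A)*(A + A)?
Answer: 401/9630 ≈ 0.041641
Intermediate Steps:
n(A) = 4*A**2 (n(A) = (2*A)*(2*A) = 4*A**2)
(1390 - 1550)/(-3843 + (n(22) + 494)/(1908 + 2102)) = (1390 - 1550)/(-3843 + (4*22**2 + 494)/(1908 + 2102)) = -160/(-3843 + (4*484 + 494)/4010) = -160/(-3843 + (1936 + 494)*(1/4010)) = -160/(-3843 + 2430*(1/4010)) = -160/(-3843 + 243/401) = -160/(-1540800/401) = -160*(-401/1540800) = 401/9630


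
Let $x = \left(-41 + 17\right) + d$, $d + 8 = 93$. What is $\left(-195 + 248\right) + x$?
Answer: $114$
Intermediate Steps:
$d = 85$ ($d = -8 + 93 = 85$)
$x = 61$ ($x = \left(-41 + 17\right) + 85 = -24 + 85 = 61$)
$\left(-195 + 248\right) + x = \left(-195 + 248\right) + 61 = 53 + 61 = 114$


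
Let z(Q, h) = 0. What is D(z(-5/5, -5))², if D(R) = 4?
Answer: 16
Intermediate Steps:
D(z(-5/5, -5))² = 4² = 16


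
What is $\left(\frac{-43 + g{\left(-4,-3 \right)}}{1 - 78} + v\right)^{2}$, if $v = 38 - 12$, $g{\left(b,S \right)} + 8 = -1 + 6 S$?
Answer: $\frac{87616}{121} \approx 724.1$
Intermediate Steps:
$g{\left(b,S \right)} = -9 + 6 S$ ($g{\left(b,S \right)} = -8 + \left(-1 + 6 S\right) = -9 + 6 S$)
$v = 26$
$\left(\frac{-43 + g{\left(-4,-3 \right)}}{1 - 78} + v\right)^{2} = \left(\frac{-43 + \left(-9 + 6 \left(-3\right)\right)}{1 - 78} + 26\right)^{2} = \left(\frac{-43 - 27}{-77} + 26\right)^{2} = \left(\left(-43 - 27\right) \left(- \frac{1}{77}\right) + 26\right)^{2} = \left(\left(-70\right) \left(- \frac{1}{77}\right) + 26\right)^{2} = \left(\frac{10}{11} + 26\right)^{2} = \left(\frac{296}{11}\right)^{2} = \frac{87616}{121}$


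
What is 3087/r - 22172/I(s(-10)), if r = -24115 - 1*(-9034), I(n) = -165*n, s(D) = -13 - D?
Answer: -10178909/226215 ≈ -44.997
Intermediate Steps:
r = -15081 (r = -24115 + 9034 = -15081)
3087/r - 22172/I(s(-10)) = 3087/(-15081) - 22172*(-1/(165*(-13 - 1*(-10)))) = 3087*(-1/15081) - 22172*(-1/(165*(-13 + 10))) = -1029/5027 - 22172/((-165*(-3))) = -1029/5027 - 22172/495 = -10178909/226215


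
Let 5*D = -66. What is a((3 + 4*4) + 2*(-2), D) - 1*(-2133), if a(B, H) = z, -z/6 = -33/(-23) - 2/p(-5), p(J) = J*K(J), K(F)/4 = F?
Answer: 1221594/575 ≈ 2124.5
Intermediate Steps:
D = -66/5 (D = (⅕)*(-66) = -66/5 ≈ -13.200)
K(F) = 4*F
p(J) = 4*J² (p(J) = J*(4*J) = 4*J²)
z = -4881/575 (z = -6*(-33/(-23) - 2/(4*(-5)²)) = -6*(-33*(-1/23) - 2/(4*25)) = -6*(33/23 - 2/100) = -6*(33/23 - 2*1/100) = -6*(33/23 - 1/50) = -6*1627/1150 = -4881/575 ≈ -8.4887)
a(B, H) = -4881/575
a((3 + 4*4) + 2*(-2), D) - 1*(-2133) = -4881/575 - 1*(-2133) = -4881/575 + 2133 = 1221594/575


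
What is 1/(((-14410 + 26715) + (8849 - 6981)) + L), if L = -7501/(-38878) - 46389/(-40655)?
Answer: 33629470/476675339261 ≈ 7.0550e-5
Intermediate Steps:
L = 44860951/33629470 (L = -7501*(-1/38878) - 46389*(-1/40655) = 7501/38878 + 987/865 = 44860951/33629470 ≈ 1.3340)
1/(((-14410 + 26715) + (8849 - 6981)) + L) = 1/(((-14410 + 26715) + (8849 - 6981)) + 44860951/33629470) = 1/((12305 + 1868) + 44860951/33629470) = 1/(14173 + 44860951/33629470) = 1/(476675339261/33629470) = 33629470/476675339261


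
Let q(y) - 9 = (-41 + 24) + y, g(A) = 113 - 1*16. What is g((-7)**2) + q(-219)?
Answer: -130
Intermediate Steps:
g(A) = 97 (g(A) = 113 - 16 = 97)
q(y) = -8 + y (q(y) = 9 + ((-41 + 24) + y) = 9 + (-17 + y) = -8 + y)
g((-7)**2) + q(-219) = 97 + (-8 - 219) = 97 - 227 = -130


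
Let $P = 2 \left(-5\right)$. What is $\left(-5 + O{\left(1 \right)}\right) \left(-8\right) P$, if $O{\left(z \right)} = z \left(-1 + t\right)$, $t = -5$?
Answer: $-880$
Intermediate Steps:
$O{\left(z \right)} = - 6 z$ ($O{\left(z \right)} = z \left(-1 - 5\right) = z \left(-6\right) = - 6 z$)
$P = -10$
$\left(-5 + O{\left(1 \right)}\right) \left(-8\right) P = \left(-5 - 6\right) \left(-8\right) \left(-10\right) = \left(-11\right) \left(-8\right) \left(-10\right) = 88 \left(-10\right) = -880$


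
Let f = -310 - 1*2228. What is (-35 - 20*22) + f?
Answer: -3013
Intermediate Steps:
f = -2538 (f = -310 - 2228 = -2538)
(-35 - 20*22) + f = (-35 - 20*22) - 2538 = (-35 - 440) - 2538 = -475 - 2538 = -3013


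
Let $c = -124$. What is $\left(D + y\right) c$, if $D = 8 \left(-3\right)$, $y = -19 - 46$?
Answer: $11036$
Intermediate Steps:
$y = -65$ ($y = -19 - 46 = -65$)
$D = -24$
$\left(D + y\right) c = \left(-24 - 65\right) \left(-124\right) = \left(-89\right) \left(-124\right) = 11036$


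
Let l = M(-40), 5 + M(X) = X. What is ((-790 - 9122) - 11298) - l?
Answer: -21165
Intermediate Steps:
M(X) = -5 + X
l = -45 (l = -5 - 40 = -45)
((-790 - 9122) - 11298) - l = ((-790 - 9122) - 11298) - 1*(-45) = (-9912 - 11298) + 45 = -21210 + 45 = -21165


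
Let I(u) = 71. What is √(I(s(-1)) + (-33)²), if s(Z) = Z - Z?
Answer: 2*√290 ≈ 34.059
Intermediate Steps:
s(Z) = 0
√(I(s(-1)) + (-33)²) = √(71 + (-33)²) = √(71 + 1089) = √1160 = 2*√290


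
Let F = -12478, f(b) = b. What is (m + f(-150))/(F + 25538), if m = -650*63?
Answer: -2055/653 ≈ -3.1470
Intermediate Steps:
m = -40950
(m + f(-150))/(F + 25538) = (-40950 - 150)/(-12478 + 25538) = -41100/13060 = -41100*1/13060 = -2055/653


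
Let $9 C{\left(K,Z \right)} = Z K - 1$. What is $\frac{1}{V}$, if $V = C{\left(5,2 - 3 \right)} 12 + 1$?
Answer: $- \frac{1}{7} \approx -0.14286$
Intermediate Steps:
$C{\left(K,Z \right)} = - \frac{1}{9} + \frac{K Z}{9}$ ($C{\left(K,Z \right)} = \frac{Z K - 1}{9} = \frac{K Z - 1}{9} = \frac{-1 + K Z}{9} = - \frac{1}{9} + \frac{K Z}{9}$)
$V = -7$ ($V = \left(- \frac{1}{9} + \frac{1}{9} \cdot 5 \left(2 - 3\right)\right) 12 + 1 = \left(- \frac{1}{9} + \frac{1}{9} \cdot 5 \left(-1\right)\right) 12 + 1 = \left(- \frac{1}{9} - \frac{5}{9}\right) 12 + 1 = \left(- \frac{2}{3}\right) 12 + 1 = -8 + 1 = -7$)
$\frac{1}{V} = \frac{1}{-7} = - \frac{1}{7}$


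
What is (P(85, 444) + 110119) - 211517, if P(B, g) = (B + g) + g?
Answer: -100425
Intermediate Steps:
P(B, g) = B + 2*g
(P(85, 444) + 110119) - 211517 = ((85 + 2*444) + 110119) - 211517 = ((85 + 888) + 110119) - 211517 = (973 + 110119) - 211517 = 111092 - 211517 = -100425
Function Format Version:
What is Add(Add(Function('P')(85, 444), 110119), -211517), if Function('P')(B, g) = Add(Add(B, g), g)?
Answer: -100425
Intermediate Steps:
Function('P')(B, g) = Add(B, Mul(2, g))
Add(Add(Function('P')(85, 444), 110119), -211517) = Add(Add(Add(85, Mul(2, 444)), 110119), -211517) = Add(Add(Add(85, 888), 110119), -211517) = Add(Add(973, 110119), -211517) = Add(111092, -211517) = -100425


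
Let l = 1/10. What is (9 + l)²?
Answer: 8281/100 ≈ 82.810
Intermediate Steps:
l = ⅒ ≈ 0.10000
(9 + l)² = (9 + ⅒)² = (91/10)² = 8281/100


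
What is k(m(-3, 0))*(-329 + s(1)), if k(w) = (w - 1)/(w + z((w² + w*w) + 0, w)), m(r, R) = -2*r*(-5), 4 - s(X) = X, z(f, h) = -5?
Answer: -10106/35 ≈ -288.74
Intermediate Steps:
s(X) = 4 - X
m(r, R) = 10*r
k(w) = (-1 + w)/(-5 + w) (k(w) = (w - 1)/(w - 5) = (-1 + w)/(-5 + w))
k(m(-3, 0))*(-329 + s(1)) = ((-1 + 10*(-3))/(-5 + 10*(-3)))*(-329 + (4 - 1*1)) = ((-1 - 30)/(-5 - 30))*(-329 + (4 - 1)) = (-31/(-35))*(-329 + 3) = -1/35*(-31)*(-326) = (31/35)*(-326) = -10106/35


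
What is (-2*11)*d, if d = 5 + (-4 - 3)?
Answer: 44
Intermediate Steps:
d = -2 (d = 5 - 7 = -2)
(-2*11)*d = -2*11*(-2) = -22*(-2) = 44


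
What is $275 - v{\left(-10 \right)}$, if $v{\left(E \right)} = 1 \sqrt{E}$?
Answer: $275 - i \sqrt{10} \approx 275.0 - 3.1623 i$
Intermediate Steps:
$v{\left(E \right)} = \sqrt{E}$
$275 - v{\left(-10 \right)} = 275 - \sqrt{-10} = 275 - i \sqrt{10}$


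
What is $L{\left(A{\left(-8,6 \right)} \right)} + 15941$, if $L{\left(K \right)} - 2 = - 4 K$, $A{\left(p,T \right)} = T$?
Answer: $15919$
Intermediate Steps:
$L{\left(K \right)} = 2 - 4 K$
$L{\left(A{\left(-8,6 \right)} \right)} + 15941 = \left(2 - 24\right) + 15941 = -22 + 15941 = 15919$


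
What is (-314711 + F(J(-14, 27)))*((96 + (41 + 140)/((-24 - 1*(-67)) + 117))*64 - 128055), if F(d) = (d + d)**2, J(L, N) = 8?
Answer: 38312756963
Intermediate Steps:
F(d) = 4*d**2 (F(d) = (2*d)**2 = 4*d**2)
(-314711 + F(J(-14, 27)))*((96 + (41 + 140)/((-24 - 1*(-67)) + 117))*64 - 128055) = (-314711 + 4*8**2)*((96 + (41 + 140)/((-24 - 1*(-67)) + 117))*64 - 128055) = (-314711 + 4*64)*((96 + 181/((-24 + 67) + 117))*64 - 128055) = (-314711 + 256)*((96 + 181/(43 + 117))*64 - 128055) = -314455*((96 + 181/160)*64 - 128055) = -314455*((15541/160)*64 - 128055) = -314455*(31082/5 - 128055) = -314455*(-609193/5) = 38312756963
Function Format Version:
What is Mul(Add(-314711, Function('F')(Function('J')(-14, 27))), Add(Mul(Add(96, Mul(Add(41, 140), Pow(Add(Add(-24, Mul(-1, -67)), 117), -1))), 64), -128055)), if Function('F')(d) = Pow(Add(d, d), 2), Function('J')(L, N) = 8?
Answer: 38312756963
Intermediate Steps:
Function('F')(d) = Mul(4, Pow(d, 2)) (Function('F')(d) = Pow(Mul(2, d), 2) = Mul(4, Pow(d, 2)))
Mul(Add(-314711, Function('F')(Function('J')(-14, 27))), Add(Mul(Add(96, Mul(Add(41, 140), Pow(Add(Add(-24, Mul(-1, -67)), 117), -1))), 64), -128055)) = Mul(Add(-314711, Mul(4, Pow(8, 2))), Add(Mul(Add(96, Mul(Add(41, 140), Pow(Add(Add(-24, Mul(-1, -67)), 117), -1))), 64), -128055)) = Mul(Add(-314711, Mul(4, 64)), Add(Mul(Add(96, Mul(181, Pow(Add(Add(-24, 67), 117), -1))), 64), -128055)) = Mul(Add(-314711, 256), Add(Mul(Add(96, Mul(181, Pow(Add(43, 117), -1))), 64), -128055)) = Mul(-314455, Add(Mul(Add(96, Mul(181, Pow(160, -1))), 64), -128055)) = Mul(-314455, Add(Mul(Add(96, Mul(181, Rational(1, 160))), 64), -128055)) = Mul(-314455, Add(Mul(Add(96, Rational(181, 160)), 64), -128055)) = Mul(-314455, Add(Mul(Rational(15541, 160), 64), -128055)) = Mul(-314455, Add(Rational(31082, 5), -128055)) = Mul(-314455, Rational(-609193, 5)) = 38312756963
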